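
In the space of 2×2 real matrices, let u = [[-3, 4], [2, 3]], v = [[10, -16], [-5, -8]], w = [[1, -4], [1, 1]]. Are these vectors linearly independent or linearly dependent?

linearly dependent

Write each element as a coordinate vector in ℝ⁴ using {E₁₁, E₁₂, E₂₁, E₂₂}.
Row-reduce the matrix whose columns are u, v, w.
The reduction yields 2 nonzero rows, so the rank is 2.
Since rank 2 < 3, the set is linearly dependent.
Indeed 3u + v - w = 0.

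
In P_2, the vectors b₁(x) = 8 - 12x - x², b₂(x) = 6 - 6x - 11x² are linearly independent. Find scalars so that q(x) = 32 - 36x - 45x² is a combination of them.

q = b₁ + 4b₂

Take coordinate vectors relative to {1, x, x²}.
Since b₁, b₂ are independent, the coefficients expressing q are uniquely determined by a linear system.
The system has the unique solution (a₁, a₂) = (1, 4).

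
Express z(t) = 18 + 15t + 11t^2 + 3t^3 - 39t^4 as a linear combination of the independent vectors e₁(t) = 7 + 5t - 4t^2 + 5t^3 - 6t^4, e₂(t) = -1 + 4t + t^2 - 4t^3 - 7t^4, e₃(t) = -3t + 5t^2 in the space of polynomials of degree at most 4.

Work in coordinates with respect to the standard basis {1, t, …, t^4}.
Set up the augmented matrix [e₁ | e₂ | e₃ | z] and row-reduce.
The system has the unique solution (a₁, a₂, a₃) = (3, 3, 4).

z = 3e₁ + 3e₂ + 4e₃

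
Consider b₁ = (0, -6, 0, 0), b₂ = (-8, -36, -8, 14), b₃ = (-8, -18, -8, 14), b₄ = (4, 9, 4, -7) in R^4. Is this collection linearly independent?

Row-reduce the matrix whose columns are b₁, b₂, b₃, b₄.
The reduction yields 2 nonzero rows, so the rank is 2.
Since rank 2 < 4, the set is linearly dependent.
Indeed 3b₁ - b₂ + b₃ = 0.

linearly dependent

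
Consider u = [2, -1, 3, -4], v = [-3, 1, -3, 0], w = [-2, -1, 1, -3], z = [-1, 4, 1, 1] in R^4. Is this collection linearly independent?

linearly independent

Form the 4×4 matrix with these as columns; its determinant is 135.
A nonzero determinant means the columns are linearly independent.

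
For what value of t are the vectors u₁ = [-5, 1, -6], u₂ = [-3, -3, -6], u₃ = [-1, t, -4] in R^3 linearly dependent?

The set is linearly dependent precisely when det[u₁; u₂; u₃] = 0.
The determinant works out to -12*t - 48.
Solving -12*t - 48 = 0 yields t = -4.

t = -4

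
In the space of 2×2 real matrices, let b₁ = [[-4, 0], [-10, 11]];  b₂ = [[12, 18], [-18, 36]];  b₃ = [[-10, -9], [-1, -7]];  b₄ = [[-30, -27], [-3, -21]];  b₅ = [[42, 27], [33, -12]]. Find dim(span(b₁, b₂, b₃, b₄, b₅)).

Represent each element by its coordinate vector in ℝ⁴.
Put the 4×5 matrix [b₁|b₂|b₃|b₄|b₅] into echelon form.
There are 2 pivot columns, so rank = 2.
(With 5 elements in a 4-dimensional space the rank is at most 4.)

2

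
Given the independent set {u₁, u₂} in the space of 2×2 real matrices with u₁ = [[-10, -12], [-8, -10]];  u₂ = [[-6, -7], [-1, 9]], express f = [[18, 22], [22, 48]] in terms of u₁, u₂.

f = -3u₁ + 2u₂

Identify each element with its coordinate vector in ℝ⁴ via {E₁₁, E₁₂, E₂₁, E₂₂}.
Since u₁, u₂ are independent, the coefficients expressing f are uniquely determined by a linear system.
Back-substitution yields (c₁, c₂) = (-3, 2).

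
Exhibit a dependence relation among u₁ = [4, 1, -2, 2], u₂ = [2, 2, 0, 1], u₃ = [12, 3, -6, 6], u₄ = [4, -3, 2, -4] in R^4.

Write the vectors as columns of a matrix and find a nonzero vector in its null space.
A generator of the null space is (3, 0, -1, 0).

3u₁ - u₃ = 0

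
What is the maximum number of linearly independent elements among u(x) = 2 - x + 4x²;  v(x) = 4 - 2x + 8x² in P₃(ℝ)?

1

Pass to coordinate vectors with respect to the basis {1, x, …, x³}.
Row-reduce the 2×4 matrix with these as rows.
There is 1 pivot column, so rank = 1.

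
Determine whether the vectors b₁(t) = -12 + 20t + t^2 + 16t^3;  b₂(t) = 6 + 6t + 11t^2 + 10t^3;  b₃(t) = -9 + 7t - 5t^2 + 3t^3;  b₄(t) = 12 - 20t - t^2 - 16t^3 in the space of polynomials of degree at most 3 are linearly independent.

Take coordinates with respect to the standard basis {1, t, …, t^3}.
The matrix [b₁|b₂|b₃|b₄] has determinant 0.
A zero determinant means the columns are linearly dependent.
Indeed b₁ - b₂ - 2b₃ = 0.

linearly dependent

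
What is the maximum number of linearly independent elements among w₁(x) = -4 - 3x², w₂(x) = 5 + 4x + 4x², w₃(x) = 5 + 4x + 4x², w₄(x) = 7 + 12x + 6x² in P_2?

2

Use coordinates relative to {1, x, x²}.
Apply Gaussian elimination to the matrix whose rows are w₁, w₂, w₃, w₄.
The echelon form has 2 nonzero rows, so the rank is 2.
(With 4 elements in a 3-dimensional space the rank is at most 3.)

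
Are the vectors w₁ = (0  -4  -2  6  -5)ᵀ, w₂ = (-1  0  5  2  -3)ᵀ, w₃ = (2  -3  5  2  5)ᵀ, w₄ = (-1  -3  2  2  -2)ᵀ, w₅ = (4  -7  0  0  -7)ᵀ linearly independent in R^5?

linearly independent

Place the vectors as rows of a 5×5 matrix and reduce to echelon form.
The reduction yields 5 nonzero rows, so the rank is 5.
Since rank = 5 (the number of vectors), the set is linearly independent.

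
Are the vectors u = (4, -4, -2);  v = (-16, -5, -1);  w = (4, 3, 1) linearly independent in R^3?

Form the 3×3 matrix with these as columns; its determinant is 0.
A zero determinant means the columns are linearly dependent.

linearly dependent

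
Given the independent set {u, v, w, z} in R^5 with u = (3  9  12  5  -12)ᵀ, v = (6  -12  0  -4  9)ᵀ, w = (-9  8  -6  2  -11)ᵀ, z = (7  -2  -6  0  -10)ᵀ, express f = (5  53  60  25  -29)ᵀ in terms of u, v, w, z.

f = 3u - 4v - 3w - z

Since u, v, w, z are independent, the coefficients expressing f are uniquely determined by a linear system.
Back-substitution yields (α₁, …, α₄) = (3, -4, -3, -1).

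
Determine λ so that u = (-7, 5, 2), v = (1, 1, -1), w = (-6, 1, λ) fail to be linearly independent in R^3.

Place the vectors as rows of a 3×3 matrix; dependence ⇔ determinant zero.
Cofactor expansion gives det = 37 - 12*λ.
Solving 37 - 12*λ = 0 yields λ = 37/12.

λ = 37/12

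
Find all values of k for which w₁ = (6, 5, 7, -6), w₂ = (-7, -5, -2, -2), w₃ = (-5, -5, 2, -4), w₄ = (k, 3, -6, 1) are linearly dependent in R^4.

Dependence holds iff the 4×4 matrix [w₁ w₂ w₃ w₄] is singular.
Cofactor expansion gives det = -110*k - 200.
Solving -110*k - 200 = 0 yields k = -20/11.

k = -20/11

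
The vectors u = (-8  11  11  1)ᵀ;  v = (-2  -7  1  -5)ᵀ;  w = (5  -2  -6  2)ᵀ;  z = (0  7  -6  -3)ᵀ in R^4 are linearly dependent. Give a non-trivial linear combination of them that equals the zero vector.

Solve the homogeneous system with u, v, w, z as columns by row-reducing the coefficient matrix.
One solution (up to scaling) is (1, 1, 2, 0).

u + v + 2w = 0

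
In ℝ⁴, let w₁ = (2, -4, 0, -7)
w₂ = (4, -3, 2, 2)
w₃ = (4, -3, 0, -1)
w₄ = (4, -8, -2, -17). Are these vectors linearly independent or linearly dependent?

Form the 4×4 matrix with these as columns; its determinant is 0.
A zero determinant means the columns are linearly dependent.

linearly dependent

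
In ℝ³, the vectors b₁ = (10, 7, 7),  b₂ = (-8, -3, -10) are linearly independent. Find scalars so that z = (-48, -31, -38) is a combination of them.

Write z = α₁b₁ + α₂b₂ and equate components.
The system has the unique solution (α₁, α₂) = (-4, 1).

z = -4b₁ + b₂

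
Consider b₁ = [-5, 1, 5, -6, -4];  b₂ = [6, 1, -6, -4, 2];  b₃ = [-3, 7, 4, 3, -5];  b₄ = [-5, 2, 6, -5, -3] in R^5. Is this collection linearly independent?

linearly independent

Place the vectors as rows of a 4×5 matrix and reduce to echelon form.
The reduction yields 4 nonzero rows, so the rank is 4.
Since rank = 4 (the number of vectors), the set is linearly independent.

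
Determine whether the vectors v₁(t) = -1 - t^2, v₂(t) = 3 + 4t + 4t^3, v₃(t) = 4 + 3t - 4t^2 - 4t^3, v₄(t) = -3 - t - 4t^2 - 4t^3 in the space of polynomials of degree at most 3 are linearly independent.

Write each element as a coordinate vector in ℝ⁴ using {1, t, …, t^3}.
Place the vectors as rows of a 4×4 matrix and reduce to echelon form.
The reduction yields 4 nonzero rows, so the rank is 4.
Since rank = 4 (the number of vectors), the set is linearly independent.

linearly independent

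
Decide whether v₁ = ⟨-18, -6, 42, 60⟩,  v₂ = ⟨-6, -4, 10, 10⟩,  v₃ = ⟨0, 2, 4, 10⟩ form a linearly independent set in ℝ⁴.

linearly dependent

Place the vectors as rows of a 3×4 matrix and reduce to echelon form.
The reduction yields 2 nonzero rows, so the rank is 2.
Since rank 2 < 3, the set is linearly dependent.
Indeed v₁ - 3v₂ - 3v₃ = 0.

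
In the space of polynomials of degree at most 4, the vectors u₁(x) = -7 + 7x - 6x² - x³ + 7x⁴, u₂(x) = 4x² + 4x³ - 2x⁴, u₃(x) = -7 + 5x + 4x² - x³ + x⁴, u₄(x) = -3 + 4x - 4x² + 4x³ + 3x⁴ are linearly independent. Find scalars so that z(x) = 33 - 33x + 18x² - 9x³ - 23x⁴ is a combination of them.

Work in coordinates with respect to the standard basis {1, x, …, x⁴}.
Since u₁, u₂, u₃, u₄ are independent, the coefficients expressing z are uniquely determined by a linear system.
The system has the unique solution (α₁, …, α₄) = (-1, 1, -2, -4).

z = -u₁ + u₂ - 2u₃ - 4u₄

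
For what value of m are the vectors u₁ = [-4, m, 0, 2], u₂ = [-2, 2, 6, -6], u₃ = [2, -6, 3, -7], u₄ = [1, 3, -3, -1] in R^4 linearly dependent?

Place the vectors as rows of a 4×4 matrix; dependence ⇔ determinant zero.
Expanding, det = 912 - 72*m.
This vanishes exactly when m = 38/3.

m = 38/3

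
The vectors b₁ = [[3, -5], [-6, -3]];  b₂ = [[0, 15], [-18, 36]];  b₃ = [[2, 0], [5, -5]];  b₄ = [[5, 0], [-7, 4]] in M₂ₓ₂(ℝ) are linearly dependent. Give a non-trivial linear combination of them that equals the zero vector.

3b₁ + b₂ + 3b₃ - 3b₄ = 0

Write each element as a vector in ℝ⁴ using {E₁₁, E₁₂, E₂₁, E₂₂}.
Row-reduce the matrix with b₁, b₂, b₃, b₄ as columns; the null space gives the coefficients.
The free variable yields coefficients (3, 1, 3, -3) (any nonzero multiple also works).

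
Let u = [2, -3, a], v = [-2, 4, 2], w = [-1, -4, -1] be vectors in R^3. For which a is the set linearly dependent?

The set is linearly dependent precisely when det[u; v; w] = 0.
Expanding, det = 12*a + 20.
Solving 12*a + 20 = 0 yields a = -5/3.

a = -5/3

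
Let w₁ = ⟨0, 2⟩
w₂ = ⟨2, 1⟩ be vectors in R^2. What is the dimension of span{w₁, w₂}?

2

Apply Gaussian elimination to the matrix whose rows are w₁, w₂.
Exactly 2 pivots survive; hence the rank is 2.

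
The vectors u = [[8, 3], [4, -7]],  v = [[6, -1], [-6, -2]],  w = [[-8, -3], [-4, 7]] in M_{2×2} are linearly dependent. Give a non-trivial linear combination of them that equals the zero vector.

Take coordinates with respect to {E₁₁, E₁₂, E₂₁, E₂₂}.
Write the vectors as columns of a matrix and find a nonzero vector in its null space.
A generator of the null space is (1, 0, 1).

u + w = 0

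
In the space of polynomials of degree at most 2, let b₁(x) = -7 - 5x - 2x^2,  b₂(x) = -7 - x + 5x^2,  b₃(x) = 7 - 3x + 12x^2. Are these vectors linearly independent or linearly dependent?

Write each element as a coordinate vector in ℝ³ using {1, x, x^2}.
The matrix [b₁|b₂|b₃] has determinant -672.
A nonzero determinant means the columns are linearly independent.

linearly independent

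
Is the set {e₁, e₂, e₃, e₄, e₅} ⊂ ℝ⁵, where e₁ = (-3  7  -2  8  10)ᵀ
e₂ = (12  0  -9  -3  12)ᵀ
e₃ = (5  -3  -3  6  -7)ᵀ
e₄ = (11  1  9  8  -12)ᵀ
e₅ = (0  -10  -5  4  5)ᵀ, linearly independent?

linearly independent

Place the vectors as rows of a 5×5 matrix and reduce to echelon form.
The reduction yields 5 nonzero rows, so the rank is 5.
Since rank = 5 (the number of vectors), the set is linearly independent.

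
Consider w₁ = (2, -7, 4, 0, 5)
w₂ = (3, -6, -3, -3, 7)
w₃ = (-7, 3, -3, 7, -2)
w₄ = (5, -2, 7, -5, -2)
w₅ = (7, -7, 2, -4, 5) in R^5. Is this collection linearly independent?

Form the 5×5 matrix with these as columns; its determinant is -1254.
A nonzero determinant means the columns are linearly independent.

linearly independent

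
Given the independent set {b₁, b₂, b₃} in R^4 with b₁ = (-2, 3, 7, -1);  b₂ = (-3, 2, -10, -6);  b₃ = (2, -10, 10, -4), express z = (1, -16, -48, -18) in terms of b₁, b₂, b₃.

z = -4b₁ + 3b₂ + b₃

Set up the augmented matrix [b₁ | b₂ | b₃ | z] and row-reduce.
Row-reducing the augmented matrix gives the unique coefficients (a₁, a₂, a₃) = (-4, 3, 1).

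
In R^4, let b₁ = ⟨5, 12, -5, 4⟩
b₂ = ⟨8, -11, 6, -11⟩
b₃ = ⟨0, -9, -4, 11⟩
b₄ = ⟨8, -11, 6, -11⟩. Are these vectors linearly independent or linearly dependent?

Two of the vectors are equal, giving an immediate dependence.

linearly dependent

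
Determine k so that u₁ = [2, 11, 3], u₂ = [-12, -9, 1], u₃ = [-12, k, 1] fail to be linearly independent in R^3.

The vectors are dependent exactly when the determinant of the matrix with rows u₁, u₂, u₃ vanishes.
Cofactor expansion gives det = -38*k - 342.
This vanishes exactly when k = -9.

k = -9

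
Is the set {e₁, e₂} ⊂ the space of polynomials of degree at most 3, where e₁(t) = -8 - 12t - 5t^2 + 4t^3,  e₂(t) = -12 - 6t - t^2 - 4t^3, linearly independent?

Take coordinates with respect to the standard basis {1, t, …, t^3}.
Row-reduce the matrix whose columns are e₁, e₂.
The reduction yields 2 nonzero rows, so the rank is 2.
Since rank = 2 (the number of vectors), the set is linearly independent.

linearly independent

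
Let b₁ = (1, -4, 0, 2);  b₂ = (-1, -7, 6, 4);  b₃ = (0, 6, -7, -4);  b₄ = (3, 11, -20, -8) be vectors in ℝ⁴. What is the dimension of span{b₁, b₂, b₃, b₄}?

dim = 3

Put the 4×4 matrix [b₁|b₂|b₃|b₄] into echelon form.
The echelon form has 3 nonzero rows, so the rank is 3.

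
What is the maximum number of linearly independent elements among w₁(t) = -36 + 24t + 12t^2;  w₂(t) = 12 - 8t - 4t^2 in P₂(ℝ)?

Use coordinates relative to {1, t, t^2}.
Row-reduce the 2×3 matrix with these as rows.
Exactly 1 pivot survives; hence the rank is 1.

1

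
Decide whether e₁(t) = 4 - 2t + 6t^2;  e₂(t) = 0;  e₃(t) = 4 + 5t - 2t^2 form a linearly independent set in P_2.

linearly dependent

Take coordinates with respect to the standard basis {1, t, t^2}.
One of the vectors is the zero vector, so the set is linearly dependent.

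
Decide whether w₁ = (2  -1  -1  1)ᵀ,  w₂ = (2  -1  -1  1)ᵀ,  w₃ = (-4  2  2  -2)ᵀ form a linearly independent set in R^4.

Row-reduce the matrix whose columns are w₁, w₂, w₃.
The reduction yields 1 nonzero row, so the rank is 1.
Since rank 1 < 3, the set is linearly dependent.
Indeed w₁ - w₂ = 0.

linearly dependent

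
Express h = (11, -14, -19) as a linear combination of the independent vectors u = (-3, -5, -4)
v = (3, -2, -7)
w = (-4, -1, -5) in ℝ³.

Since u, v, w are independent, the coefficients expressing h are uniquely determined by a linear system.
Row-reducing the augmented matrix gives the unique coefficients (α₁, α₂, α₃) = (2, 3, -2).

h = 2u + 3v - 2w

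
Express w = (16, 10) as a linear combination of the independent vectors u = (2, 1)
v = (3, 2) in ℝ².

Set up the augmented matrix [u | v | w] and row-reduce.
Back-substitution yields (a₁, a₂) = (2, 4).

w = 2u + 4v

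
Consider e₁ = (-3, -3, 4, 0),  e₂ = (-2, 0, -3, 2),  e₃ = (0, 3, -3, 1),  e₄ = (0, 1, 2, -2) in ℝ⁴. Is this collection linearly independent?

linearly independent

Place the vectors as rows of a 4×4 matrix and reduce to echelon form.
The reduction yields 4 nonzero rows, so the rank is 4.
Since rank = 4 (the number of vectors), the set is linearly independent.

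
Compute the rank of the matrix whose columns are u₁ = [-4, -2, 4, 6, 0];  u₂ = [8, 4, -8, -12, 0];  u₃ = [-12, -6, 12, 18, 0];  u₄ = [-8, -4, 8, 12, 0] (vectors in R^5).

1

Put the 5×4 matrix [u₁|u₂|u₃|u₄] into echelon form.
Exactly 1 pivot survives; hence the rank is 1.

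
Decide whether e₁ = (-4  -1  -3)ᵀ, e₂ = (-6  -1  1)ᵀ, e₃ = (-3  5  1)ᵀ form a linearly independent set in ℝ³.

linearly independent

Form the 3×3 matrix with these as columns; its determinant is 120.
A nonzero determinant means the columns are linearly independent.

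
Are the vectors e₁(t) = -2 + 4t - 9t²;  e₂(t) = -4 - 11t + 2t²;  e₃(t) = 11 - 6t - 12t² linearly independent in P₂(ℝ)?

linearly independent

Take coordinates with respect to the standard basis {1, t, t²}.
Form the 3×3 matrix with these as columns; its determinant is -1697.
A nonzero determinant means the columns are linearly independent.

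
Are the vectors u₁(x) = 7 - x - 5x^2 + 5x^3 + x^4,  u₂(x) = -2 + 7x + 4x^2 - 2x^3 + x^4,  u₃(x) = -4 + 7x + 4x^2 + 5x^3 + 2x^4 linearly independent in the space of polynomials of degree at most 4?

Write each element as a coordinate vector in ℝ⁵ using {1, x, …, x^4}.
Row-reduce the matrix whose columns are u₁, u₂, u₃.
The reduction yields 3 nonzero rows, so the rank is 3.
Since rank = 3 (the number of vectors), the set is linearly independent.

linearly independent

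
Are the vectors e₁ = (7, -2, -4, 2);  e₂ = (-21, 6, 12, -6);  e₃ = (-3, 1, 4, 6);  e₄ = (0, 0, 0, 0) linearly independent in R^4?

One of the vectors is the zero vector, so the set is linearly dependent.

linearly dependent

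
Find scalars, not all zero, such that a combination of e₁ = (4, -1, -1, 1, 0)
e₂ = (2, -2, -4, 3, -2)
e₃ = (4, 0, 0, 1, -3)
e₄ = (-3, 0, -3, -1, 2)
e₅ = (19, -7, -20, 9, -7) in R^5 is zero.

Solve the homogeneous system with e₁, e₂, e₃, e₄, e₅ as columns by row-reducing the coefficient matrix.
One solution (up to scaling) is (3, 2, 3, 3, -1).

3e₁ + 2e₂ + 3e₃ + 3e₄ - e₅ = 0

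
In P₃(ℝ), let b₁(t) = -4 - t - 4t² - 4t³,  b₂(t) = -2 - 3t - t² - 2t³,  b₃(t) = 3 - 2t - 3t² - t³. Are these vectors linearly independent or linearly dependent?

Take coordinates with respect to the standard basis {1, t, …, t³}.
Row-reduce the matrix whose columns are b₁, b₂, b₃.
The reduction yields 3 nonzero rows, so the rank is 3.
Since rank = 3 (the number of vectors), the set is linearly independent.

linearly independent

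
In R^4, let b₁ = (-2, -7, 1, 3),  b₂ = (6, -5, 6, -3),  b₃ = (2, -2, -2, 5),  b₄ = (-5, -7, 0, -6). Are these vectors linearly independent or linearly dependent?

linearly independent

Row-reduce the matrix whose columns are b₁, b₂, b₃, b₄.
The reduction yields 4 nonzero rows, so the rank is 4.
Since rank = 4 (the number of vectors), the set is linearly independent.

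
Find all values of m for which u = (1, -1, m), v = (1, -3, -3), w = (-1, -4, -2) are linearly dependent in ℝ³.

Dependence holds iff the 3×3 matrix [u v w] is singular.
Cofactor expansion gives det = -7*m - 11.
This vanishes exactly when m = -11/7.

m = -11/7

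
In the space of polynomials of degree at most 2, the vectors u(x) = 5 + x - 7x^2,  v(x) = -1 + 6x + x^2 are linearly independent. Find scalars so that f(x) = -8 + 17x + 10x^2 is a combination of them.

Take coordinate vectors relative to {1, x, x^2}.
Solve the system with u, v as columns and f as the right-hand side.
Back-substitution yields (α₁, α₂) = (-1, 3).

f = -u + 3v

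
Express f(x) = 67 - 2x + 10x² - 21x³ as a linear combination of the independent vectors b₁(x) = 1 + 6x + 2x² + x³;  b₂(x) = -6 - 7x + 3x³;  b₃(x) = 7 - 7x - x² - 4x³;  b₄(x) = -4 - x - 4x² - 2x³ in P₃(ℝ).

f = -b₁ - 4b₂ + 4b₃ - 4b₄

Take coordinate vectors relative to {1, x, …, x³}.
Write f = α₁b₁ + … + α₄b₄ and equate components.
Back-substitution yields (α₁, …, α₄) = (-1, -4, 4, -4).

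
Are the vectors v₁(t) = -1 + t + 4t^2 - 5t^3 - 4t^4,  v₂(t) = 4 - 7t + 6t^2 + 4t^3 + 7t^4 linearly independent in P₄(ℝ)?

linearly independent

Take coordinates with respect to the standard basis {1, t, …, t^4}.
Place the vectors as rows of a 2×5 matrix and reduce to echelon form.
The reduction yields 2 nonzero rows, so the rank is 2.
Since rank = 2 (the number of vectors), the set is linearly independent.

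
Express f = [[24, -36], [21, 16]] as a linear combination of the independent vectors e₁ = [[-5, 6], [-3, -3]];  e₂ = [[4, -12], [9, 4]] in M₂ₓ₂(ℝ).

f = -4e₁ + e₂

Work in coordinates with respect to the standard basis {E₁₁, E₁₂, E₂₁, E₂₂}.
Since e₁, e₂ are independent, the coefficients expressing f are uniquely determined by a linear system.
The system has the unique solution (c₁, c₂) = (-4, 1).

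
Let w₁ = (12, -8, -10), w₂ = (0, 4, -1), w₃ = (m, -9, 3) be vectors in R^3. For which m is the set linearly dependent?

The vectors are dependent exactly when the determinant of the matrix with rows w₁, w₂, w₃ vanishes.
Expanding, det = 48*m + 36.
Solving 48*m + 36 = 0 yields m = -3/4.

m = -3/4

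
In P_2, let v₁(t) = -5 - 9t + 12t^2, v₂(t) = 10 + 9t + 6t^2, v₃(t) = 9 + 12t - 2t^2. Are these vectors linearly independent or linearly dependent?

Take coordinates with respect to the standard basis {1, t, t^2}.
Row-reduce the matrix whose columns are v₁, v₂, v₃.
The reduction yields 3 nonzero rows, so the rank is 3.
Since rank = 3 (the number of vectors), the set is linearly independent.

linearly independent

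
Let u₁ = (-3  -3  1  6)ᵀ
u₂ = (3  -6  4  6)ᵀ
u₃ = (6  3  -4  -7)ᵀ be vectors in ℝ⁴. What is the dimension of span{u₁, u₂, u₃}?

3

Form the matrix with u₁, u₂, u₃ as columns and reduce.
Exactly 3 pivots survive; hence the rank is 3.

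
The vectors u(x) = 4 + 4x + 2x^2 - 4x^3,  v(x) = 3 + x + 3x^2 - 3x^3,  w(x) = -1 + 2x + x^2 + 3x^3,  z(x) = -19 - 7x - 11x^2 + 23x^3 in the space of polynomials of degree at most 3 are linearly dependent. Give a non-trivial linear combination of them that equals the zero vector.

Pass to coordinate vectors relative to the basis {1, x, …, x^3}.
Solve the homogeneous system with u, v, w, z as columns by row-reducing the coefficient matrix.
One solution (up to scaling) is (2, 3, -2, 1).

2u + 3v - 2w + z = 0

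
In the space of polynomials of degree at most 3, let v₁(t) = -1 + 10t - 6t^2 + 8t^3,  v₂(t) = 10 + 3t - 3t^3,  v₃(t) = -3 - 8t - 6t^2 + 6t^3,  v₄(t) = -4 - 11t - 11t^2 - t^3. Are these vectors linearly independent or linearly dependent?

linearly independent

Take coordinates with respect to the standard basis {1, t, …, t^3}.
Row-reduce the matrix whose columns are v₁, v₂, v₃, v₄.
The reduction yields 4 nonzero rows, so the rank is 4.
Since rank = 4 (the number of vectors), the set is linearly independent.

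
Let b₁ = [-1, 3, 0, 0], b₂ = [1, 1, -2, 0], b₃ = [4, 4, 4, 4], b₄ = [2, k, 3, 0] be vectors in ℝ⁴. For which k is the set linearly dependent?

Place the vectors as rows of a 4×4 matrix; dependence ⇔ determinant zero.
The determinant works out to 8*k + 96.
Solving 8*k + 96 = 0 yields k = -12.

k = -12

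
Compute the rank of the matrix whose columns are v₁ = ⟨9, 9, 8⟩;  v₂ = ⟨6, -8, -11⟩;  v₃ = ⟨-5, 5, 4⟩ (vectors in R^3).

Row-reduce the 3×3 matrix with these as rows.
The echelon form has 3 nonzero rows, so the rank is 3.

3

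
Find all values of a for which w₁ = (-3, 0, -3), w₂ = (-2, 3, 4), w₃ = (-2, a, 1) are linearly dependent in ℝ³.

a = 3/2

The vectors are dependent exactly when the determinant of the matrix with rows w₁, w₂, w₃ vanishes.
Expanding, det = 18*a - 27.
This vanishes exactly when a = 3/2.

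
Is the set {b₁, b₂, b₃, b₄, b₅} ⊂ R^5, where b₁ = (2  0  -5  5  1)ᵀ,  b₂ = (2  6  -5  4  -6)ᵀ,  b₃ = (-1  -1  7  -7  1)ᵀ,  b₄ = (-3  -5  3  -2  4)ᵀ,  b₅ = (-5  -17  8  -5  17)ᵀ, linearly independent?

Row-reduce the matrix whose columns are b₁, b₂, b₃, b₄, b₅.
The reduction yields 3 nonzero rows, so the rank is 3.
Since rank 3 < 5, the set is linearly dependent.

linearly dependent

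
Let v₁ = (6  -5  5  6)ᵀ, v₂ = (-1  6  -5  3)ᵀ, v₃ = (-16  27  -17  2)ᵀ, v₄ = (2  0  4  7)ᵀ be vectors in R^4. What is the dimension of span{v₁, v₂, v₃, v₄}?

Put the 4×4 matrix [v₁|v₂|v₃|v₄] into echelon form.
There are 3 pivot columns, so rank = 3.

dim = 3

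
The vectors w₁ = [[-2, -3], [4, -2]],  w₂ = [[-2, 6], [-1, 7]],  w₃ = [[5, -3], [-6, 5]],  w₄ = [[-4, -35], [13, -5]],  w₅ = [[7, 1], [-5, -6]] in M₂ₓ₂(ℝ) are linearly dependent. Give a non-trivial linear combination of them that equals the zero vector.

3w₁ - 3w₂ + 2w₃ - w₄ - 2w₅ = 0

Write each element as a vector in ℝ⁴ using {E₁₁, E₁₂, E₂₁, E₂₂}.
Write the vectors as columns of a matrix and find a nonzero vector in its null space.
A generator of the null space is (3, -3, 2, -1, -2).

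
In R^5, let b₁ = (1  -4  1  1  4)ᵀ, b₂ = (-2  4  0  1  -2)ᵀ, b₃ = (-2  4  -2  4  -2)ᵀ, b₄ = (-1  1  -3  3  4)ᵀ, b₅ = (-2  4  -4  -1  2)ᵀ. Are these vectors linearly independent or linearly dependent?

Place the vectors as rows of a 5×5 matrix and reduce to echelon form.
The reduction yields 5 nonzero rows, so the rank is 5.
Since rank = 5 (the number of vectors), the set is linearly independent.

linearly independent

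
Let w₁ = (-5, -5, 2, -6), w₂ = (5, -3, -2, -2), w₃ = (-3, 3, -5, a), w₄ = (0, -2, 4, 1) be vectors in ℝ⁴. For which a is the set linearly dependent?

a = -9/4

Place the vectors as rows of a 4×4 matrix; dependence ⇔ determinant zero.
The determinant works out to -160*a - 360.
This vanishes exactly when a = -9/4.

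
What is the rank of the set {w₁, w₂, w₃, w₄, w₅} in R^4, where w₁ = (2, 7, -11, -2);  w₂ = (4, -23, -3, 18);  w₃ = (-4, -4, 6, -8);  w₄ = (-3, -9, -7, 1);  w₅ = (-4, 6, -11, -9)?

rank 4

Apply Gaussian elimination to the matrix whose rows are w₁, w₂, w₃, w₄, w₅.
Exactly 4 pivots survive; hence the rank is 4.
(With 5 elements in a 4-dimensional space the rank is at most 4.)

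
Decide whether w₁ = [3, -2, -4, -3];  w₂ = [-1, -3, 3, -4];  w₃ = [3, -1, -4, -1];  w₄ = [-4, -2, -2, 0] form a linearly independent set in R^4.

linearly independent

Place the vectors as rows of a 4×4 matrix and reduce to echelon form.
The reduction yields 4 nonzero rows, so the rank is 4.
Since rank = 4 (the number of vectors), the set is linearly independent.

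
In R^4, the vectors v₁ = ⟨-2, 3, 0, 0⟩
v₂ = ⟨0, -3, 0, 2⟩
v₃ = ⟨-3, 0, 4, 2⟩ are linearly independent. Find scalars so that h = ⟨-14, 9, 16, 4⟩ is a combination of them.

Since v₁, v₂, v₃ are independent, the coefficients expressing h are uniquely determined by a linear system.
Row-reducing the augmented matrix gives the unique coefficients (c₁, c₂, c₃) = (1, -2, 4).

h = v₁ - 2v₂ + 4v₃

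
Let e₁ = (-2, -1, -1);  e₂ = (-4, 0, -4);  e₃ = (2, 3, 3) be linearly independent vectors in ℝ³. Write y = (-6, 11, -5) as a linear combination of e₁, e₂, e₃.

Set up the augmented matrix [e₁ | e₂ | e₃ | y] and row-reduce.
The system has the unique solution (a₁, a₂, a₃) = (-2, 4, 3).

y = -2e₁ + 4e₂ + 3e₃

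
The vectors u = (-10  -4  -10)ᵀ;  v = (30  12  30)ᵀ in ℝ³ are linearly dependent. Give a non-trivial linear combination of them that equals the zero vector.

3u + v = 0

Solve the homogeneous system with u, v as columns by row-reducing the coefficient matrix.
One solution (up to scaling) is (3, 1).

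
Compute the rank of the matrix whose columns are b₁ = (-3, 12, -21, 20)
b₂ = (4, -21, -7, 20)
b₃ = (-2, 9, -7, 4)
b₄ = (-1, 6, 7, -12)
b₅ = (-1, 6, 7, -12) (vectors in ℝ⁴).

2

Apply Gaussian elimination to the matrix whose rows are b₁, b₂, b₃, b₄, b₅.
Exactly 2 pivots survive; hence the rank is 2.
(With 5 elements in a 4-dimensional space the rank is at most 4.)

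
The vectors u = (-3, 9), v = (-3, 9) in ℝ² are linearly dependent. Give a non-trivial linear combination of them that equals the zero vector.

u - v = 0

Set up α₁u + α₂v = 0 and solve the homogeneous system.
The free variable yields coefficients (1, -1) (any nonzero multiple also works).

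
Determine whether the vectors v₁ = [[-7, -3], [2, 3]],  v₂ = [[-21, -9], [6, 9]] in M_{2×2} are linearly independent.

Take coordinates with respect to the standard basis {E₁₁, E₁₂, E₂₁, E₂₂}.
Row-reduce the matrix whose columns are v₁, v₂.
The reduction yields 1 nonzero row, so the rank is 1.
Since rank 1 < 2, the set is linearly dependent.

linearly dependent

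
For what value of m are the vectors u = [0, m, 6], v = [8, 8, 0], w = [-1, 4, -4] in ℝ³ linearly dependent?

m = -15/2

Dependence holds iff the 3×3 matrix [u v w] is singular.
Cofactor expansion gives det = 32*m + 240.
This vanishes exactly when m = -15/2.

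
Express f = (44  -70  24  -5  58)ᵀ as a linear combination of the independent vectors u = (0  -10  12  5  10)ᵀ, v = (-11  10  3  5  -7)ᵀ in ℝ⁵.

f = 3u - 4v

Set up the augmented matrix [u | v | f] and row-reduce.
The system has the unique solution (a₁, a₂) = (3, -4).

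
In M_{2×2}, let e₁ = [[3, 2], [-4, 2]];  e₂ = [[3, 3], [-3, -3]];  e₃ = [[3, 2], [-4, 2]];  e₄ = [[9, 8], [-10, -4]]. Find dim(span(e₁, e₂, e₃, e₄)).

Use coordinates relative to {E₁₁, E₁₂, E₂₁, E₂₂}.
Put the 4×4 matrix [e₁|e₂|e₃|e₄] into echelon form.
The echelon form has 2 nonzero rows, so the rank is 2.

2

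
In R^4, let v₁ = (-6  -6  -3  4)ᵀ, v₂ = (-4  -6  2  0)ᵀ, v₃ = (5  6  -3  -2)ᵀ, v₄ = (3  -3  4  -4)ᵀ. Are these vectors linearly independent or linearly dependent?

linearly independent

Form the 4×4 matrix with these as columns; its determinant is -252.
A nonzero determinant means the columns are linearly independent.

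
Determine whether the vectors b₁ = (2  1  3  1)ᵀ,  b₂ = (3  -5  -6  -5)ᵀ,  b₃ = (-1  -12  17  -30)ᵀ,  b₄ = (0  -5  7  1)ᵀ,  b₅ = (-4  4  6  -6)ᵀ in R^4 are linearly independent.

linearly dependent

There are 5 vectors in a 4-dimensional space, so they cannot be linearly independent.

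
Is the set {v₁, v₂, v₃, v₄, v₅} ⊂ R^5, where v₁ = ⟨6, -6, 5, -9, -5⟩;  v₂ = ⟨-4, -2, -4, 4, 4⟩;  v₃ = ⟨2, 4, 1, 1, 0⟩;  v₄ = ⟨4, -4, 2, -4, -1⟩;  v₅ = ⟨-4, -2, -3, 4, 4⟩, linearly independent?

linearly dependent

The matrix [v₁|v₂|v₃|v₄|v₅] has determinant 0.
A zero determinant means the columns are linearly dependent.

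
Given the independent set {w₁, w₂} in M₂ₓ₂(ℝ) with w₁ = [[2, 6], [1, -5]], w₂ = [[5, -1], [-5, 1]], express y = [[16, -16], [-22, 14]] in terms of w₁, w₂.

y = -2w₁ + 4w₂

Take coordinate vectors relative to {E₁₁, E₁₂, E₂₁, E₂₂}.
Since w₁, w₂ are independent, the coefficients expressing y are uniquely determined by a linear system.
The system has the unique solution (c₁, c₂) = (-2, 4).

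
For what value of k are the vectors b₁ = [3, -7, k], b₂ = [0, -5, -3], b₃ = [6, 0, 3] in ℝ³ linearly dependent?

k = -27/10

Place the vectors as rows of a 3×3 matrix; dependence ⇔ determinant zero.
Cofactor expansion gives det = 30*k + 81.
Solving 30*k + 81 = 0 yields k = -27/10.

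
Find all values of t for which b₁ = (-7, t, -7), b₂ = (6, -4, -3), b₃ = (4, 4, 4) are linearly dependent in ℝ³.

Place the vectors as rows of a 3×3 matrix; dependence ⇔ determinant zero.
Expanding, det = -36*t - 252.
Setting this to zero gives t = -7.

t = -7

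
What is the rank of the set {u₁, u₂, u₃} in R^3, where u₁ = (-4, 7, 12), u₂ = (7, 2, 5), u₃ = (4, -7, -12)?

2

Apply Gaussian elimination to the matrix whose rows are u₁, u₂, u₃.
The echelon form has 2 nonzero rows, so the rank is 2.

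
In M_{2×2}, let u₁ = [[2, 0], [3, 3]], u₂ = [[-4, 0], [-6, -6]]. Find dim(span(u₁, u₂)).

Pass to coordinate vectors with respect to the basis {E₁₁, E₁₂, E₂₁, E₂₂}.
Apply Gaussian elimination to the matrix whose rows are u₁, u₂.
The echelon form has 1 nonzero row, so the rank is 1.

1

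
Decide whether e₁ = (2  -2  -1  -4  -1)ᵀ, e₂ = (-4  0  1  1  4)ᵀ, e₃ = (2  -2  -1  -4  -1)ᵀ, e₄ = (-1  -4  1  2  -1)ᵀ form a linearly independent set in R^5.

Two of the vectors are equal, giving an immediate dependence.

linearly dependent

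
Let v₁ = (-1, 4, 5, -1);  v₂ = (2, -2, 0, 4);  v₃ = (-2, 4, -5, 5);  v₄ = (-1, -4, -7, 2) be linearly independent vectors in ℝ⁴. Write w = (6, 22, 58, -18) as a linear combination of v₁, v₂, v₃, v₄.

Write w = a₁v₁ + … + a₄v₄ and equate components.
Back-substitution yields (a₁, …, a₄) = (4, 1, -2, -4).

w = 4v₁ + v₂ - 2v₃ - 4v₄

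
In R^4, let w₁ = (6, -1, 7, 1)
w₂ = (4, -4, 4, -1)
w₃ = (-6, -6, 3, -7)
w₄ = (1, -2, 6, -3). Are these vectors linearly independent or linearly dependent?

The matrix [w₁|w₂|w₃|w₄] has determinant 253.
A nonzero determinant means the columns are linearly independent.

linearly independent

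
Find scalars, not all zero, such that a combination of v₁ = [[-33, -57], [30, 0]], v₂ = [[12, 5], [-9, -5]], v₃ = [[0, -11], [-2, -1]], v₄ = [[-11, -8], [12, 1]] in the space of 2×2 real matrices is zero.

v₁ - 3v₃ - 3v₄ = 0

Take coordinates with respect to {E₁₁, E₁₂, E₂₁, E₂₂}.
Solve the homogeneous system with v₁, v₂, v₃, v₄ as columns by row-reducing the coefficient matrix.
One solution (up to scaling) is (1, 0, -3, -3).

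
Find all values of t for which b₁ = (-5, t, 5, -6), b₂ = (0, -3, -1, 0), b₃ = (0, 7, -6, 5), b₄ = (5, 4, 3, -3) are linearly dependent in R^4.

t = -25

The vectors are dependent exactly when the determinant of the matrix with rows b₁, b₂, b₃, b₄ vanishes.
Expanding, det = 25*t + 625.
Solving 25*t + 625 = 0 yields t = -25.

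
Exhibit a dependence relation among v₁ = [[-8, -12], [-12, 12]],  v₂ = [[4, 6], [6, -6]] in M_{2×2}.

Take coordinates with respect to {E₁₁, E₁₂, E₂₁, E₂₂}.
Solve the homogeneous system with v₁, v₂ as columns by row-reducing the coefficient matrix.
A generator of the null space is (1, 2).

v₁ + 2v₂ = 0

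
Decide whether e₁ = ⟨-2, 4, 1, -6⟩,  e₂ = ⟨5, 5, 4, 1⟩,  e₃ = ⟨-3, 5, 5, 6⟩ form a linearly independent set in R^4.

Place the vectors as rows of a 3×4 matrix and reduce to echelon form.
The reduction yields 3 nonzero rows, so the rank is 3.
Since rank = 3 (the number of vectors), the set is linearly independent.

linearly independent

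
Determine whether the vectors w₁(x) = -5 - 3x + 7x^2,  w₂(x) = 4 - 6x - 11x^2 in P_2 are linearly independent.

Take coordinates with respect to the standard basis {1, x, x^2}.
Place the vectors as rows of a 2×3 matrix and reduce to echelon form.
The reduction yields 2 nonzero rows, so the rank is 2.
Since rank = 2 (the number of vectors), the set is linearly independent.

linearly independent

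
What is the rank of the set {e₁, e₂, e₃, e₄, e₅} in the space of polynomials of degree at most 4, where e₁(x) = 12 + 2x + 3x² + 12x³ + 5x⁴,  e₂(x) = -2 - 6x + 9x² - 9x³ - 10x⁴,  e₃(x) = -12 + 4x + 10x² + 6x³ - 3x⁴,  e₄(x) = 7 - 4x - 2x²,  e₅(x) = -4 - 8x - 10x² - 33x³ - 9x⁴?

rank 4

Pass to coordinate vectors with respect to the basis {1, x, …, x⁴}.
Put the 5×5 matrix [e₁|e₂|e₃|e₄|e₅] into echelon form.
Exactly 4 pivots survive; hence the rank is 4.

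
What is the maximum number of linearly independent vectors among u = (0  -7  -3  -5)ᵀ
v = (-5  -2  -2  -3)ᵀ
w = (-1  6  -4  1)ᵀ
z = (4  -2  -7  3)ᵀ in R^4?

4

Apply Gaussian elimination to the matrix whose rows are u, v, w, z.
Reduction leaves 4 leading entries, giving rank 4.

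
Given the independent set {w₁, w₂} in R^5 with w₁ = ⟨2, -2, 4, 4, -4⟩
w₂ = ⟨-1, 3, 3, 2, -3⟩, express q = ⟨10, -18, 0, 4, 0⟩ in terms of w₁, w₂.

Since w₁, w₂ are independent, the coefficients expressing q are uniquely determined by a linear system.
Row-reducing the augmented matrix gives the unique coefficients (c₁, c₂) = (3, -4).

q = 3w₁ - 4w₂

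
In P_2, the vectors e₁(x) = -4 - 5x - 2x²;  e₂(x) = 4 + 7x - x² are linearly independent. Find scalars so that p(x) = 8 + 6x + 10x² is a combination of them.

Take coordinate vectors relative to {1, x, x²}.
Solve the system with e₁, e₂ as columns and p as the right-hand side.
Back-substitution yields (c₁, c₂) = (-4, -2).

p = -4e₁ - 2e₂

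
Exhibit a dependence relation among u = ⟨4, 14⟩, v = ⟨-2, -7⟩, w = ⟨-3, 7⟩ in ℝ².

u + 2v = 0

Write the vectors as columns of a matrix and find a nonzero vector in its null space.
A generator of the null space is (1, 2, 0).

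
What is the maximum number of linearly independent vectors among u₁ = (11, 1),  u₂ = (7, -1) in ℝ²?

2

Apply Gaussian elimination to the matrix whose rows are u₁, u₂.
The echelon form has 2 nonzero rows, so the rank is 2.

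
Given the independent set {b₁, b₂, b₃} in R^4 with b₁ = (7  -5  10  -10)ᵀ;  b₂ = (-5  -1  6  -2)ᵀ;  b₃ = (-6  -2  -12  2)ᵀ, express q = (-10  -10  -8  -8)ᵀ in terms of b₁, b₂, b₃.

q = b₁ + b₂ + 2b₃

Set up the augmented matrix [b₁ | b₂ | b₃ | q] and row-reduce.
Back-substitution yields (c₁, c₂, c₃) = (1, 1, 2).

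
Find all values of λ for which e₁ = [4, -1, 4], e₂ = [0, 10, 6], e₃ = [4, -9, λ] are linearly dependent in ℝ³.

The set is linearly dependent precisely when det[e₁; e₂; e₃] = 0.
The determinant works out to 40*λ + 32.
Solving 40*λ + 32 = 0 yields λ = -4/5.

λ = -4/5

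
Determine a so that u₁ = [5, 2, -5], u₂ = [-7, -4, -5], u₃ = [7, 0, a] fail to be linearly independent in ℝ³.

The set is linearly dependent precisely when det[u₁; u₂; u₃] = 0.
Expanding, det = -6*a - 210.
This vanishes exactly when a = -35.

a = -35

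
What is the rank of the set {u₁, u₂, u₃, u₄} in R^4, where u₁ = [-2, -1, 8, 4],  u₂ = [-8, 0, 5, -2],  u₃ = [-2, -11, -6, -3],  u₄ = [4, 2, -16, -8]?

Apply Gaussian elimination to the matrix whose rows are u₁, u₂, u₃, u₄.
The echelon form has 3 nonzero rows, so the rank is 3.

rank 3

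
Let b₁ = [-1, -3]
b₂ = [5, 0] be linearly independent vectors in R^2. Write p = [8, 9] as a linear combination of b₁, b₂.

p = -3b₁ + b₂

Write p = α₁b₁ + α₂b₂ and equate components.
Back-substitution yields (α₁, α₂) = (-3, 1).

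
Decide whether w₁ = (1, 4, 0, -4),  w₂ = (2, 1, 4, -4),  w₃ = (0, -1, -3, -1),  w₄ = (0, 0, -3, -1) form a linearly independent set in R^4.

linearly independent

Place the vectors as rows of a 4×4 matrix and reduce to echelon form.
The reduction yields 4 nonzero rows, so the rank is 4.
Since rank = 4 (the number of vectors), the set is linearly independent.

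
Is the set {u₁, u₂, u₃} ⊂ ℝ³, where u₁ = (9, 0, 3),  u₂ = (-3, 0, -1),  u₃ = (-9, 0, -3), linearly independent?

linearly dependent

One vector is a scalar multiple of another, so the set is dependent.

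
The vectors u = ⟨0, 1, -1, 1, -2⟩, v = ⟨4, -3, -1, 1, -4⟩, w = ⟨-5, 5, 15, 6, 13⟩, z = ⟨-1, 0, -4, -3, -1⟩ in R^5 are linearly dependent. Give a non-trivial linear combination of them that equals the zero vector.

Set up α₁u + … + α₄z = 0 and solve the homogeneous system.
The free variable yields coefficients (1, 2, 1, 3) (any nonzero multiple also works).

u + 2v + w + 3z = 0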